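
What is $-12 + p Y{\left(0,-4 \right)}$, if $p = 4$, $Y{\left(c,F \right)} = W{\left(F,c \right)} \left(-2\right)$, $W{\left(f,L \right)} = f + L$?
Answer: $20$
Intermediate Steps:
$W{\left(f,L \right)} = L + f$
$Y{\left(c,F \right)} = - 2 F - 2 c$ ($Y{\left(c,F \right)} = \left(c + F\right) \left(-2\right) = \left(F + c\right) \left(-2\right) = - 2 F - 2 c$)
$-12 + p Y{\left(0,-4 \right)} = -12 + 4 \left(\left(-2\right) \left(-4\right) - 0\right) = -12 + 4 \left(8 + 0\right) = -12 + 4 \cdot 8 = -12 + 32 = 20$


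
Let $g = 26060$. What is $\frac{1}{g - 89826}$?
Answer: $- \frac{1}{63766} \approx -1.5682 \cdot 10^{-5}$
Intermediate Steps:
$\frac{1}{g - 89826} = \frac{1}{26060 - 89826} = \frac{1}{-63766} = - \frac{1}{63766}$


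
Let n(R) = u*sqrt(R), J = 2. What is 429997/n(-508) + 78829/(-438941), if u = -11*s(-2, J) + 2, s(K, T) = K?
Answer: -78829/438941 - 429997*I*sqrt(127)/6096 ≈ -0.17959 - 794.92*I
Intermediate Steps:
u = 24 (u = -11*(-2) + 2 = 22 + 2 = 24)
n(R) = 24*sqrt(R)
429997/n(-508) + 78829/(-438941) = 429997/((24*sqrt(-508))) + 78829/(-438941) = 429997/((24*(2*I*sqrt(127)))) + 78829*(-1/438941) = 429997/((48*I*sqrt(127))) - 78829/438941 = 429997*(-I*sqrt(127)/6096) - 78829/438941 = -429997*I*sqrt(127)/6096 - 78829/438941 = -78829/438941 - 429997*I*sqrt(127)/6096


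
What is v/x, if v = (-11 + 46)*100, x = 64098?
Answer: 1750/32049 ≈ 0.054604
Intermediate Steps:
v = 3500 (v = 35*100 = 3500)
v/x = 3500/64098 = 3500*(1/64098) = 1750/32049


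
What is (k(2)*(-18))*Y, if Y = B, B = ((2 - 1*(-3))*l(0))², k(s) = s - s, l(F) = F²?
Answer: 0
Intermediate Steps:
k(s) = 0
B = 0 (B = ((2 - 1*(-3))*0²)² = ((2 + 3)*0)² = (5*0)² = 0² = 0)
Y = 0
(k(2)*(-18))*Y = (0*(-18))*0 = 0*0 = 0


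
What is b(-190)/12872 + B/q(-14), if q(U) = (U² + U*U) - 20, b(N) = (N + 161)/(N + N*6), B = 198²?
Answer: 55930256819/530712560 ≈ 105.39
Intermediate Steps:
B = 39204
b(N) = (161 + N)/(7*N) (b(N) = (161 + N)/(N + 6*N) = (161 + N)/((7*N)) = (161 + N)*(1/(7*N)) = (161 + N)/(7*N))
q(U) = -20 + 2*U² (q(U) = (U² + U²) - 20 = 2*U² - 20 = -20 + 2*U²)
b(-190)/12872 + B/q(-14) = ((⅐)*(161 - 190)/(-190))/12872 + 39204/(-20 + 2*(-14)²) = ((⅐)*(-1/190)*(-29))*(1/12872) + 39204/(-20 + 2*196) = (29/1330)*(1/12872) + 39204/(-20 + 392) = 29/17119760 + 39204/372 = 29/17119760 + 39204*(1/372) = 29/17119760 + 3267/31 = 55930256819/530712560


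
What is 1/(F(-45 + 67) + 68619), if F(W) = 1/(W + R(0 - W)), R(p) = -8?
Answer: 14/960667 ≈ 1.4573e-5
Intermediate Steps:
F(W) = 1/(-8 + W) (F(W) = 1/(W - 8) = 1/(-8 + W))
1/(F(-45 + 67) + 68619) = 1/(1/(-8 + (-45 + 67)) + 68619) = 1/(1/(-8 + 22) + 68619) = 1/(1/14 + 68619) = 1/(960667/14) = 14/960667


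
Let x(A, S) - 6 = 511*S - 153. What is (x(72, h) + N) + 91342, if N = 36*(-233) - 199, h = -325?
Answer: -83467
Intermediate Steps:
N = -8587 (N = -8388 - 199 = -8587)
x(A, S) = -147 + 511*S (x(A, S) = 6 + (511*S - 153) = 6 + (-153 + 511*S) = -147 + 511*S)
(x(72, h) + N) + 91342 = ((-147 + 511*(-325)) - 8587) + 91342 = ((-147 - 166075) - 8587) + 91342 = (-166222 - 8587) + 91342 = -174809 + 91342 = -83467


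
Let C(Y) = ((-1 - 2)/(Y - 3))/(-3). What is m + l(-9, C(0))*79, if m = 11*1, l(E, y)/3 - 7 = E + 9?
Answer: 1670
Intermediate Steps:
C(Y) = 1/(-3 + Y) (C(Y) = -3/(-3 + Y)*(-⅓) = 1/(-3 + Y))
l(E, y) = 48 + 3*E (l(E, y) = 21 + 3*(E + 9) = 21 + 3*(9 + E) = 21 + (27 + 3*E) = 48 + 3*E)
m = 11
m + l(-9, C(0))*79 = 11 + (48 + 3*(-9))*79 = 11 + (48 - 27)*79 = 11 + 21*79 = 11 + 1659 = 1670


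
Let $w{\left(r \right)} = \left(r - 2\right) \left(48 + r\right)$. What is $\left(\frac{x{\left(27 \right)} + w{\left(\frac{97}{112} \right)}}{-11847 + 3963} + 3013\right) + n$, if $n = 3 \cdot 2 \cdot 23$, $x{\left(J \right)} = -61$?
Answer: $\frac{311625579551}{98896896} \approx 3151.0$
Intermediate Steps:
$w{\left(r \right)} = \left(-2 + r\right) \left(48 + r\right)$
$n = 138$ ($n = 6 \cdot 23 = 138$)
$\left(\frac{x{\left(27 \right)} + w{\left(\frac{97}{112} \right)}}{-11847 + 3963} + 3013\right) + n = \left(\frac{-61 + \left(-96 + \left(\frac{97}{112}\right)^{2} + 46 \cdot \frac{97}{112}\right)}{-11847 + 3963} + 3013\right) + 138 = \left(\frac{-61 + \left(-96 + \left(97 \cdot \frac{1}{112}\right)^{2} + 46 \cdot 97 \cdot \frac{1}{112}\right)}{-7884} + 3013\right) + 138 = \left(\left(-61 + \left(-96 + \left(\frac{97}{112}\right)^{2} + 46 \cdot \frac{97}{112}\right)\right) \left(- \frac{1}{7884}\right) + 3013\right) + 138 = \left(\left(-61 + \left(-96 + \frac{9409}{12544} + \frac{2231}{56}\right)\right) \left(- \frac{1}{7884}\right) + 3013\right) + 138 = \left(\left(-61 - \frac{695071}{12544}\right) \left(- \frac{1}{7884}\right) + 3013\right) + 138 = \left(\left(- \frac{1460255}{12544}\right) \left(- \frac{1}{7884}\right) + 3013\right) + 138 = \left(\frac{1460255}{98896896} + 3013\right) + 138 = \frac{297977807903}{98896896} + 138 = \frac{311625579551}{98896896}$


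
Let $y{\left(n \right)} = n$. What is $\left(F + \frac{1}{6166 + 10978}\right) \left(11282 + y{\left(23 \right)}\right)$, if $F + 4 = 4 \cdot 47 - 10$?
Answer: $\frac{33723459385}{17144} \approx 1.9671 \cdot 10^{6}$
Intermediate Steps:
$F = 174$ ($F = -4 + \left(4 \cdot 47 - 10\right) = -4 + \left(188 - 10\right) = -4 + 178 = 174$)
$\left(F + \frac{1}{6166 + 10978}\right) \left(11282 + y{\left(23 \right)}\right) = \left(174 + \frac{1}{6166 + 10978}\right) \left(11282 + 23\right) = \left(174 + \frac{1}{17144}\right) 11305 = \frac{2983057}{17144} \cdot 11305 = \frac{33723459385}{17144}$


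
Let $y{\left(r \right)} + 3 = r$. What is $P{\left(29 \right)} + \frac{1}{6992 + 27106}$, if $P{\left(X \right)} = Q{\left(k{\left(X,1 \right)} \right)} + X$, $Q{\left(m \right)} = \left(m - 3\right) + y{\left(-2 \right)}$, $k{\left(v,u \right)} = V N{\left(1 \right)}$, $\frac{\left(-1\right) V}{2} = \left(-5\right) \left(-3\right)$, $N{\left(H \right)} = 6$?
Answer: $- \frac{5421581}{34098} \approx -159.0$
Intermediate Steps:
$y{\left(r \right)} = -3 + r$
$V = -30$ ($V = - 2 \left(\left(-5\right) \left(-3\right)\right) = \left(-2\right) 15 = -30$)
$k{\left(v,u \right)} = -180$ ($k{\left(v,u \right)} = \left(-30\right) 6 = -180$)
$Q{\left(m \right)} = -8 + m$ ($Q{\left(m \right)} = \left(m - 3\right) - 5 = \left(-3 + m\right) - 5 = -8 + m$)
$P{\left(X \right)} = -188 + X$ ($P{\left(X \right)} = \left(-8 - 180\right) + X = -188 + X$)
$P{\left(29 \right)} + \frac{1}{6992 + 27106} = \left(-188 + 29\right) + \frac{1}{6992 + 27106} = -159 + \frac{1}{34098} = - \frac{5421581}{34098}$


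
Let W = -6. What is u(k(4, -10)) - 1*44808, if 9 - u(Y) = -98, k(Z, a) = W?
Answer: -44701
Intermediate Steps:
k(Z, a) = -6
u(Y) = 107 (u(Y) = 9 - 1*(-98) = 9 + 98 = 107)
u(k(4, -10)) - 1*44808 = 107 - 1*44808 = 107 - 44808 = -44701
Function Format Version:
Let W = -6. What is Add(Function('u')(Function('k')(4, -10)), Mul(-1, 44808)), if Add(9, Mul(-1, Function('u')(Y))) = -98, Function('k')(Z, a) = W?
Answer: -44701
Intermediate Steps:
Function('k')(Z, a) = -6
Function('u')(Y) = 107 (Function('u')(Y) = Add(9, Mul(-1, -98)) = Add(9, 98) = 107)
Add(Function('u')(Function('k')(4, -10)), Mul(-1, 44808)) = Add(107, Mul(-1, 44808)) = Add(107, -44808) = -44701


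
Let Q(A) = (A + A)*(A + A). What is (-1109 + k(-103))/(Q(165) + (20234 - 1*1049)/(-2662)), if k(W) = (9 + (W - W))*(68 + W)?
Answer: -3790688/289872615 ≈ -0.013077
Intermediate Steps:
k(W) = 612 + 9*W (k(W) = (9 + 0)*(68 + W) = 9*(68 + W) = 612 + 9*W)
Q(A) = 4*A² (Q(A) = (2*A)*(2*A) = 4*A²)
(-1109 + k(-103))/(Q(165) + (20234 - 1*1049)/(-2662)) = (-1109 + (612 + 9*(-103)))/(4*165² + (20234 - 1*1049)/(-2662)) = (-1109 + (612 - 927))/(4*27225 + (20234 - 1049)*(-1/2662)) = (-1109 - 315)/(108900 + 19185*(-1/2662)) = -1424/(108900 - 19185/2662) = -1424/289872615/2662 = -1424*2662/289872615 = -3790688/289872615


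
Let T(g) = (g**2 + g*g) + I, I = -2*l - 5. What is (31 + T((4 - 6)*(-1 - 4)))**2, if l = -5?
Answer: 55696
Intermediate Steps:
I = 5 (I = -2*(-5) - 5 = 10 - 5 = 5)
T(g) = 5 + 2*g**2 (T(g) = (g**2 + g*g) + 5 = (g**2 + g**2) + 5 = 2*g**2 + 5 = 5 + 2*g**2)
(31 + T((4 - 6)*(-1 - 4)))**2 = (31 + (5 + 2*((4 - 6)*(-1 - 4))**2))**2 = (31 + (5 + 2*(-2*(-5))**2))**2 = (31 + (5 + 2*10**2))**2 = (31 + (5 + 2*100))**2 = (31 + (5 + 200))**2 = (31 + 205)**2 = 236**2 = 55696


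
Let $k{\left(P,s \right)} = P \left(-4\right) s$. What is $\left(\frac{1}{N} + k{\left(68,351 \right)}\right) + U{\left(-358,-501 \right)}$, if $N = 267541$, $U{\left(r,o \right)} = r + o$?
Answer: $- \frac{25772492070}{267541} \approx -96331.0$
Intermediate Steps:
$U{\left(r,o \right)} = o + r$
$k{\left(P,s \right)} = - 4 P s$
$\left(\frac{1}{N} + k{\left(68,351 \right)}\right) + U{\left(-358,-501 \right)} = \left(\frac{1}{267541} - 272 \cdot 351\right) - 859 = \left(\frac{1}{267541} - 95472\right) - 859 = - \frac{25542674351}{267541} - 859 = - \frac{25772492070}{267541}$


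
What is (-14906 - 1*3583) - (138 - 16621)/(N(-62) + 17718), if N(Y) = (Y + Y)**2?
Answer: -611858483/33094 ≈ -18489.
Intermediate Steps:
N(Y) = 4*Y**2 (N(Y) = (2*Y)**2 = 4*Y**2)
(-14906 - 1*3583) - (138 - 16621)/(N(-62) + 17718) = (-14906 - 1*3583) - (138 - 16621)/(4*(-62)**2 + 17718) = (-14906 - 3583) - (-16483)/(4*3844 + 17718) = -18489 - (-16483)/(15376 + 17718) = -18489 - (-16483)/33094 = -18489 - 1*(-16483/33094) = -18489 + 16483/33094 = -611858483/33094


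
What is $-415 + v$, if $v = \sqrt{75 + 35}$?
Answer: $-415 + \sqrt{110} \approx -404.51$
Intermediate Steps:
$v = \sqrt{110} \approx 10.488$
$-415 + v = -415 + \sqrt{110}$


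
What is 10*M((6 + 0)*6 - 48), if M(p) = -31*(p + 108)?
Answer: -29760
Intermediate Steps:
M(p) = -3348 - 31*p (M(p) = -31*(108 + p) = -3348 - 31*p)
10*M((6 + 0)*6 - 48) = 10*(-3348 - 31*((6 + 0)*6 - 48)) = 10*(-3348 - 31*(6*6 - 48)) = 10*(-3348 - 31*(36 - 48)) = 10*(-3348 - 31*(-12)) = 10*(-3348 + 372) = 10*(-2976) = -29760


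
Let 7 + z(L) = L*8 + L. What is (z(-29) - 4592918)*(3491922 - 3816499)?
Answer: 1490842532322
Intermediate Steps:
z(L) = -7 + 9*L (z(L) = -7 + (L*8 + L) = -7 + (8*L + L) = -7 + 9*L)
(z(-29) - 4592918)*(3491922 - 3816499) = ((-7 + 9*(-29)) - 4592918)*(3491922 - 3816499) = ((-7 - 261) - 4592918)*(-324577) = (-268 - 4592918)*(-324577) = -4593186*(-324577) = 1490842532322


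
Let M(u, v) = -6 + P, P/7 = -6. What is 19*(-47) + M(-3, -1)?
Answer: -941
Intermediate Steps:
P = -42 (P = 7*(-6) = -42)
M(u, v) = -48 (M(u, v) = -6 - 42 = -48)
19*(-47) + M(-3, -1) = 19*(-47) - 48 = -893 - 48 = -941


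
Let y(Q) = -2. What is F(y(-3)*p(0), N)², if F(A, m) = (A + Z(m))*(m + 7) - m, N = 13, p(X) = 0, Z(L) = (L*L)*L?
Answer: 1929581329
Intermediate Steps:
Z(L) = L³ (Z(L) = L²*L = L³)
F(A, m) = -m + (7 + m)*(A + m³) (F(A, m) = (A + m³)*(m + 7) - m = (A + m³)*(7 + m) - m = (7 + m)*(A + m³) - m = -m + (7 + m)*(A + m³))
F(y(-3)*p(0), N)² = (13⁴ - 1*13 + 7*(-2*0) + 7*13³ - 2*0*13)² = (28561 - 13 + 7*0 + 7*2197 + 0*13)² = (28561 - 13 + 0 + 15379 + 0)² = 43927² = 1929581329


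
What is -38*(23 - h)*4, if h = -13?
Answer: -5472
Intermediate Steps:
-38*(23 - h)*4 = -38*(23 - 1*(-13))*4 = -38*(23 + 13)*4 = -38*36*4 = -1368*4 = -5472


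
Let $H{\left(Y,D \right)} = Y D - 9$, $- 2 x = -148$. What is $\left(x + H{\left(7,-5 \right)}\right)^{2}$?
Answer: $900$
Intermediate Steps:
$x = 74$ ($x = \left(- \frac{1}{2}\right) \left(-148\right) = 74$)
$H{\left(Y,D \right)} = -9 + D Y$ ($H{\left(Y,D \right)} = D Y - 9 = -9 + D Y$)
$\left(x + H{\left(7,-5 \right)}\right)^{2} = \left(74 - 44\right)^{2} = 30^{2} = 900$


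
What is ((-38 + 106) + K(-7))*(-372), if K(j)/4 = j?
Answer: -14880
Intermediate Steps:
K(j) = 4*j
((-38 + 106) + K(-7))*(-372) = ((-38 + 106) + 4*(-7))*(-372) = (68 - 28)*(-372) = 40*(-372) = -14880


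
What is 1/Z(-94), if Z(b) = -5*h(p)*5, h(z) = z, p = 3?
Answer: -1/75 ≈ -0.013333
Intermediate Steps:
Z(b) = -75 (Z(b) = -5*3*5 = -15*5 = -75)
1/Z(-94) = 1/(-75) = -1/75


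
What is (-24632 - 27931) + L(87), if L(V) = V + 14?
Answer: -52462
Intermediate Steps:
L(V) = 14 + V
(-24632 - 27931) + L(87) = (-24632 - 27931) + (14 + 87) = -52563 + 101 = -52462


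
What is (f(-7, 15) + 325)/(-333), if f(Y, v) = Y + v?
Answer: -1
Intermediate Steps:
(f(-7, 15) + 325)/(-333) = ((-7 + 15) + 325)/(-333) = (8 + 325)*(-1/333) = 333*(-1/333) = -1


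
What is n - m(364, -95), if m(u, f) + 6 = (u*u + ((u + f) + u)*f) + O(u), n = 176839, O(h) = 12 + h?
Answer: 104108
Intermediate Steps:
m(u, f) = 6 + u + u**2 + f*(f + 2*u) (m(u, f) = -6 + ((u*u + ((u + f) + u)*f) + (12 + u)) = -6 + ((u**2 + ((f + u) + u)*f) + (12 + u)) = -6 + ((u**2 + (f + 2*u)*f) + (12 + u)) = -6 + ((u**2 + f*(f + 2*u)) + (12 + u)) = -6 + (12 + u + u**2 + f*(f + 2*u)) = 6 + u + u**2 + f*(f + 2*u))
n - m(364, -95) = 176839 - (6 + 364 + (-95)**2 + 364**2 + 2*(-95)*364) = 176839 - (6 + 364 + 9025 + 132496 - 69160) = 176839 - 1*72731 = 176839 - 72731 = 104108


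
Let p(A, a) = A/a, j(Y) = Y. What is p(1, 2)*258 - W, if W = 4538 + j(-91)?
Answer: -4318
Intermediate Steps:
W = 4447 (W = 4538 - 91 = 4447)
p(1, 2)*258 - W = (1/2)*258 - 1*4447 = (1*(½))*258 - 4447 = (½)*258 - 4447 = 129 - 4447 = -4318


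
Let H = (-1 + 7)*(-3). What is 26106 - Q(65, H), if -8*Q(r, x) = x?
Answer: 104415/4 ≈ 26104.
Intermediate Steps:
H = -18 (H = 6*(-3) = -18)
Q(r, x) = -x/8
26106 - Q(65, H) = 26106 - (-1)*(-18)/8 = 26106 - 1*9/4 = 26106 - 9/4 = 104415/4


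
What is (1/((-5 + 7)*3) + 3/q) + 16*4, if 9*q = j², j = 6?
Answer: 779/12 ≈ 64.917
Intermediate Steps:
q = 4 (q = (⅑)*6² = (⅑)*36 = 4)
(1/((-5 + 7)*3) + 3/q) + 16*4 = (1/((-5 + 7)*3) + 3/4) + 16*4 = ((⅓)/2 + 3*(¼)) + 64 = ((½)*(⅓) + ¾) + 64 = (⅙ + ¾) + 64 = 11/12 + 64 = 779/12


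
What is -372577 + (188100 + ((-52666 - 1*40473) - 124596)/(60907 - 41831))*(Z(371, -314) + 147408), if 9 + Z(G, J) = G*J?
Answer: 110879348638973/19076 ≈ 5.8125e+9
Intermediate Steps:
Z(G, J) = -9 + G*J
-372577 + (188100 + ((-52666 - 1*40473) - 124596)/(60907 - 41831))*(Z(371, -314) + 147408) = -372577 + (188100 + ((-52666 - 1*40473) - 124596)/(60907 - 41831))*((-9 + 371*(-314)) + 147408) = -372577 + (188100 + ((-52666 - 40473) - 124596)/19076)*((-9 - 116494) + 147408) = -372577 + (188100 + (-93139 - 124596)*(1/19076))*(-116503 + 147408) = -372577 + (188100 - 217735*1/19076)*30905 = -372577 + (188100 - 217735/19076)*30905 = -372577 + (3587977865/19076)*30905 = -372577 + 110886455917825/19076 = 110879348638973/19076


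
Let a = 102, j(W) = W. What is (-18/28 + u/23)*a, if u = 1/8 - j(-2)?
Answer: -36159/644 ≈ -56.148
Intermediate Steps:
u = 17/8 (u = 1/8 - 1*(-2) = 1/8 + 2 = 17/8 ≈ 2.1250)
(-18/28 + u/23)*a = (-18/28 + (17/8)/23)*102 = (-18*1/28 + (17/8)*(1/23))*102 = (-9/14 + 17/184)*102 = -709/1288*102 = -36159/644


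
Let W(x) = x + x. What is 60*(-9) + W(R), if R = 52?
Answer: -436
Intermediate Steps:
W(x) = 2*x
60*(-9) + W(R) = 60*(-9) + 2*52 = -540 + 104 = -436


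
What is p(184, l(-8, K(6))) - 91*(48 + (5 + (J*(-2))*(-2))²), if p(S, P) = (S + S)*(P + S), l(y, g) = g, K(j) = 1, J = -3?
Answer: 59253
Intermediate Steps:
p(S, P) = 2*S*(P + S) (p(S, P) = (2*S)*(P + S) = 2*S*(P + S))
p(184, l(-8, K(6))) - 91*(48 + (5 + (J*(-2))*(-2))²) = 2*184*(1 + 184) - 91*(48 + (5 - 3*(-2)*(-2))²) = 2*184*185 - 91*(48 + (5 + 6*(-2))²) = 68080 - 91*(48 + (5 - 12)²) = 68080 - 91*(48 + (-7)²) = 68080 - 91*(48 + 49) = 68080 - 91*97 = 68080 - 1*8827 = 68080 - 8827 = 59253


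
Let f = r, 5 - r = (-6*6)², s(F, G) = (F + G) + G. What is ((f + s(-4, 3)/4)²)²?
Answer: 44376394956721/16 ≈ 2.7735e+12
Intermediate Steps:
s(F, G) = F + 2*G
r = -1291 (r = 5 - (-6*6)² = 5 - (-3*12)² = 5 - 1*(-36)² = 5 - 1*1296 = 5 - 1296 = -1291)
f = -1291
((f + s(-4, 3)/4)²)² = ((-1291 + (-4 + 2*3)/4)²)² = ((-1291 + (-4 + 6)*(¼))²)² = ((-1291 + 2*(¼))²)² = ((-1291 + ½)²)² = ((-2581/2)²)² = (6661561/4)² = 44376394956721/16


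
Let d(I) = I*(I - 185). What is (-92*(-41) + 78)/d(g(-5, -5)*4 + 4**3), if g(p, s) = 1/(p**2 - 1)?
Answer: -72/145 ≈ -0.49655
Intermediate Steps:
g(p, s) = 1/(-1 + p**2)
d(I) = I*(-185 + I)
(-92*(-41) + 78)/d(g(-5, -5)*4 + 4**3) = (-92*(-41) + 78)/(((4/(-1 + (-5)**2) + 4**3)*(-185 + (4/(-1 + (-5)**2) + 4**3)))) = (3772 + 78)/(((4/(-1 + 25) + 64)*(-185 + (4/(-1 + 25) + 64)))) = 3850/(((4/24 + 64)*(-185 + (4/24 + 64)))) = 3850/((((1/24)*4 + 64)*(-185 + ((1/24)*4 + 64)))) = 3850/(((1/6 + 64)*(-185 + (1/6 + 64)))) = 3850/((385*(-185 + 385/6)/6)) = 3850/(((385/6)*(-725/6))) = 3850/(-279125/36) = 3850*(-36/279125) = -72/145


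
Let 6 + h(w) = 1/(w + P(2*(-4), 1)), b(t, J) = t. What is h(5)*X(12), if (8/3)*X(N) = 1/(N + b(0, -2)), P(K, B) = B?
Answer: -35/192 ≈ -0.18229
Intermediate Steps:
X(N) = 3/(8*N) (X(N) = 3/(8*(N + 0)) = 3/(8*N))
h(w) = -6 + 1/(1 + w) (h(w) = -6 + 1/(w + 1) = -6 + 1/(1 + w))
h(5)*X(12) = ((-5 - 6*5)/(1 + 5))*((3/8)/12) = ((-5 - 30)/6)*((3/8)*(1/12)) = ((⅙)*(-35))*(1/32) = -35/6*1/32 = -35/192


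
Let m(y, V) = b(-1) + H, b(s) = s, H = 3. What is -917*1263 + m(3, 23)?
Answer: -1158169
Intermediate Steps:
m(y, V) = 2 (m(y, V) = -1 + 3 = 2)
-917*1263 + m(3, 23) = -917*1263 + 2 = -1158171 + 2 = -1158169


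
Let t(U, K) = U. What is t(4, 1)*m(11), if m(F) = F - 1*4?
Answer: 28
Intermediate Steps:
m(F) = -4 + F (m(F) = F - 4 = -4 + F)
t(4, 1)*m(11) = 4*(-4 + 11) = 4*7 = 28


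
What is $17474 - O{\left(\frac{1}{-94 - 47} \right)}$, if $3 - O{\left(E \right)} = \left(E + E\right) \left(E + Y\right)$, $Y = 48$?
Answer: $\frac{347327417}{19881} \approx 17470.0$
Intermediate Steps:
$O{\left(E \right)} = 3 - 2 E \left(48 + E\right)$ ($O{\left(E \right)} = 3 - \left(E + E\right) \left(E + 48\right) = 3 - 2 E \left(48 + E\right)$)
$17474 - O{\left(\frac{1}{-94 - 47} \right)} = 17474 - \left(3 - \frac{96}{-94 - 47} - 2 \left(\frac{1}{-94 - 47}\right)^{2}\right) = 17474 - \left(3 - \frac{96}{-141} - 2 \left(\frac{1}{-141}\right)^{2}\right) = 17474 - \left(3 - - \frac{32}{47} - 2 \left(- \frac{1}{141}\right)^{2}\right) = 17474 - \left(3 + \frac{32}{47} - \frac{2}{19881}\right) = 17474 - \frac{73177}{19881} = \frac{347327417}{19881}$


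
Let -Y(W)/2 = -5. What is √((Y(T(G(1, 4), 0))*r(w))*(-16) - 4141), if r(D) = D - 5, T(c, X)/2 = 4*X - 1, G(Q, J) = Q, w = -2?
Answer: I*√3021 ≈ 54.964*I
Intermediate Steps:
T(c, X) = -2 + 8*X (T(c, X) = 2*(4*X - 1) = 2*(-1 + 4*X) = -2 + 8*X)
Y(W) = 10 (Y(W) = -2*(-5) = 10)
r(D) = -5 + D
√((Y(T(G(1, 4), 0))*r(w))*(-16) - 4141) = √((10*(-5 - 2))*(-16) - 4141) = √((10*(-7))*(-16) - 4141) = √(-70*(-16) - 4141) = √(1120 - 4141) = √(-3021) = I*√3021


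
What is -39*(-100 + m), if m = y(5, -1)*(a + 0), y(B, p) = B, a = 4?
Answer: 3120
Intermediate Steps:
m = 20 (m = 5*(4 + 0) = 5*4 = 20)
-39*(-100 + m) = -39*(-100 + 20) = -39*(-80) = 3120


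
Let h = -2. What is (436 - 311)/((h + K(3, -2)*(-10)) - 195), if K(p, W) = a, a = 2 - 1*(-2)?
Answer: -125/237 ≈ -0.52743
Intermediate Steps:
a = 4 (a = 2 + 2 = 4)
K(p, W) = 4
(436 - 311)/((h + K(3, -2)*(-10)) - 195) = (436 - 311)/((-2 + 4*(-10)) - 195) = 125/((-2 - 40) - 195) = 125/(-42 - 195) = 125/(-237) = 125*(-1/237) = -125/237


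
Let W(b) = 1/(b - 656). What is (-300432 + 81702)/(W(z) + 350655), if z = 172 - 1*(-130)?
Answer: -77430420/124131869 ≈ -0.62378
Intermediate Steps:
z = 302 (z = 172 + 130 = 302)
W(b) = 1/(-656 + b)
(-300432 + 81702)/(W(z) + 350655) = (-300432 + 81702)/(1/(-656 + 302) + 350655) = -218730/(1/(-354) + 350655) = -218730/(-1/354 + 350655) = -218730/124131869/354 = -218730*354/124131869 = -77430420/124131869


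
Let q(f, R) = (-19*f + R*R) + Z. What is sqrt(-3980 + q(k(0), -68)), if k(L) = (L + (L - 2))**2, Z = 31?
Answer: sqrt(599) ≈ 24.474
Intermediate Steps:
k(L) = (-2 + 2*L)**2 (k(L) = (L + (-2 + L))**2 = (-2 + 2*L)**2)
q(f, R) = 31 + R**2 - 19*f (q(f, R) = (-19*f + R*R) + 31 = (-19*f + R**2) + 31 = (R**2 - 19*f) + 31 = 31 + R**2 - 19*f)
sqrt(-3980 + q(k(0), -68)) = sqrt(-3980 + (31 + (-68)**2 - 76*(-1 + 0)**2)) = sqrt(-3980 + (31 + 4624 - 76*(-1)**2)) = sqrt(-3980 + (31 + 4624 - 76)) = sqrt(-3980 + 4579) = sqrt(599)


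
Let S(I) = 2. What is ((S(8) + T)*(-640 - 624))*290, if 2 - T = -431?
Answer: -159453600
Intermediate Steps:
T = 433 (T = 2 - 1*(-431) = 2 + 431 = 433)
((S(8) + T)*(-640 - 624))*290 = ((2 + 433)*(-640 - 624))*290 = (435*(-1264))*290 = -549840*290 = -159453600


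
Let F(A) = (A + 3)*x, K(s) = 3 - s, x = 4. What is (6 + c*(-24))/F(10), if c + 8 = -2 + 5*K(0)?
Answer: -57/26 ≈ -2.1923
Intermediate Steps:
c = 5 (c = -8 + (-2 + 5*(3 - 1*0)) = -8 + (-2 + 5*(3 + 0)) = -8 + (-2 + 5*3) = -8 + (-2 + 15) = -8 + 13 = 5)
F(A) = 12 + 4*A (F(A) = (A + 3)*4 = (3 + A)*4 = 12 + 4*A)
(6 + c*(-24))/F(10) = (6 + 5*(-24))/(12 + 4*10) = (6 - 120)/(12 + 40) = -114/52 = -114*1/52 = -57/26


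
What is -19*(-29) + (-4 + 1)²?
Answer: 560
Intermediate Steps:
-19*(-29) + (-4 + 1)² = 551 + (-3)² = 551 + 9 = 560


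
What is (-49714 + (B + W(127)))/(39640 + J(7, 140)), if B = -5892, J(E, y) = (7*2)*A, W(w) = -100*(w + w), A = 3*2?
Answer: -40503/19862 ≈ -2.0392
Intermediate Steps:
A = 6
W(w) = -200*w
J(E, y) = 84 (J(E, y) = (7*2)*6 = 14*6 = 84)
(-49714 + (B + W(127)))/(39640 + J(7, 140)) = (-49714 + (-5892 - 200*127))/(39640 + 84) = (-49714 + (-5892 - 25400))/39724 = (-49714 - 31292)*(1/39724) = -81006*1/39724 = -40503/19862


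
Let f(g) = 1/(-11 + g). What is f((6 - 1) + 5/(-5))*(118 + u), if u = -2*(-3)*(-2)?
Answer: -106/7 ≈ -15.143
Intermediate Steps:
u = -12 (u = 6*(-2) = -12)
f((6 - 1) + 5/(-5))*(118 + u) = (118 - 12)/(-11 + ((6 - 1) + 5/(-5))) = 106/(-11 + (5 + 5*(-⅕))) = 106/(-11 + (5 - 1)) = 106/(-11 + 4) = 106/(-7) = -⅐*106 = -106/7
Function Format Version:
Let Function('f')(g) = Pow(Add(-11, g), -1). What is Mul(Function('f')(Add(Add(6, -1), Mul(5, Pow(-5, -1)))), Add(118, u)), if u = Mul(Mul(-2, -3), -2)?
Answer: Rational(-106, 7) ≈ -15.143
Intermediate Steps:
u = -12 (u = Mul(6, -2) = -12)
Mul(Function('f')(Add(Add(6, -1), Mul(5, Pow(-5, -1)))), Add(118, u)) = Mul(Pow(Add(-11, Add(Add(6, -1), Mul(5, Pow(-5, -1)))), -1), Add(118, -12)) = Mul(Pow(Add(-11, Add(5, Mul(5, Rational(-1, 5)))), -1), 106) = Mul(Pow(Add(-11, Add(5, -1)), -1), 106) = Mul(Pow(Add(-11, 4), -1), 106) = Mul(Pow(-7, -1), 106) = Mul(Rational(-1, 7), 106) = Rational(-106, 7)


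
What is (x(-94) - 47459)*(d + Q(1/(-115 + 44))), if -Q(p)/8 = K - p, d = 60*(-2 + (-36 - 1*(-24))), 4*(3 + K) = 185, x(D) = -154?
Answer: 4009681182/71 ≈ 5.6474e+7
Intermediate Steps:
K = 173/4 (K = -3 + (¼)*185 = -3 + 185/4 = 173/4 ≈ 43.250)
d = -840 (d = 60*(-2 + (-36 + 24)) = 60*(-2 - 12) = 60*(-14) = -840)
Q(p) = -346 + 8*p (Q(p) = -8*(173/4 - p) = -346 + 8*p)
(x(-94) - 47459)*(d + Q(1/(-115 + 44))) = (-154 - 47459)*(-840 + (-346 + 8/(-115 + 44))) = -47613*(-840 + (-346 + 8/(-71))) = -47613*(-840 + (-346 + 8*(-1/71))) = -47613*(-840 + (-346 - 8/71)) = -47613*(-840 - 24574/71) = -47613*(-84214/71) = 4009681182/71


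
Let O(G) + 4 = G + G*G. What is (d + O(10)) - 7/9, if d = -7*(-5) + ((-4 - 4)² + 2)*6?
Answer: 4826/9 ≈ 536.22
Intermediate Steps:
O(G) = -4 + G + G² (O(G) = -4 + (G + G*G) = -4 + (G + G²) = -4 + G + G²)
d = 431 (d = 35 + ((-8)² + 2)*6 = 35 + (64 + 2)*6 = 35 + 66*6 = 35 + 396 = 431)
(d + O(10)) - 7/9 = (431 + (-4 + 10 + 10²)) - 7/9 = (431 + (-4 + 10 + 100)) + (⅑)*(-7) = (431 + 106) - 7/9 = 537 - 7/9 = 4826/9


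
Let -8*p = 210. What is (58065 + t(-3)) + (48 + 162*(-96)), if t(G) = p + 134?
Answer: 170675/4 ≈ 42669.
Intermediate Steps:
p = -105/4 (p = -⅛*210 = -105/4 ≈ -26.250)
t(G) = 431/4 (t(G) = -105/4 + 134 = 431/4)
(58065 + t(-3)) + (48 + 162*(-96)) = (58065 + 431/4) + (48 + 162*(-96)) = 232691/4 + (48 - 15552) = 232691/4 - 15504 = 170675/4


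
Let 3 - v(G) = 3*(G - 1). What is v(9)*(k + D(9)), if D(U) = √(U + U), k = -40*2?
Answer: 1680 - 63*√2 ≈ 1590.9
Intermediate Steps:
k = -80
v(G) = 6 - 3*G (v(G) = 3 - 3*(G - 1) = 3 - 3*(-1 + G) = 3 - (-3 + 3*G) = 3 + (3 - 3*G) = 6 - 3*G)
D(U) = √2*√U (D(U) = √(2*U) = √2*√U)
v(9)*(k + D(9)) = (6 - 3*9)*(-80 + √2*√9) = (6 - 27)*(-80 + √2*3) = -21*(-80 + 3*√2) = 1680 - 63*√2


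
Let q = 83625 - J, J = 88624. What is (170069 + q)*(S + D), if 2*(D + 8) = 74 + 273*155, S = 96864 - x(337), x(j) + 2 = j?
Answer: 19431297585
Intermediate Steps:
x(j) = -2 + j
S = 96529 (S = 96864 - (-2 + 337) = 96864 - 1*335 = 96864 - 335 = 96529)
D = 42373/2 (D = -8 + (74 + 273*155)/2 = -8 + (74 + 42315)/2 = -8 + (½)*42389 = -8 + 42389/2 = 42373/2 ≈ 21187.)
q = -4999 (q = 83625 - 1*88624 = 83625 - 88624 = -4999)
(170069 + q)*(S + D) = (170069 - 4999)*(96529 + 42373/2) = 165070*(235431/2) = 19431297585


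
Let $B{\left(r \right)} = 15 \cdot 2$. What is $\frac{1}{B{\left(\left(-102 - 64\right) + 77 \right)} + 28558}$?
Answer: $\frac{1}{28588} \approx 3.498 \cdot 10^{-5}$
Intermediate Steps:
$B{\left(r \right)} = 30$
$\frac{1}{B{\left(\left(-102 - 64\right) + 77 \right)} + 28558} = \frac{1}{30 + 28558} = \frac{1}{28588}$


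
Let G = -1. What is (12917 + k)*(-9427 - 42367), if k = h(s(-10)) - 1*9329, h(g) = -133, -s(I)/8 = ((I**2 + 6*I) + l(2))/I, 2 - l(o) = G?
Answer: -178948270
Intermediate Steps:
l(o) = 3 (l(o) = 2 - 1*(-1) = 2 + 1 = 3)
s(I) = -8*(3 + I**2 + 6*I)/I (s(I) = -8*((I**2 + 6*I) + 3)/I = -8*(3 + I**2 + 6*I)/I)
k = -9462 (k = -133 - 1*9329 = -133 - 9329 = -9462)
(12917 + k)*(-9427 - 42367) = (12917 - 9462)*(-9427 - 42367) = 3455*(-51794) = -178948270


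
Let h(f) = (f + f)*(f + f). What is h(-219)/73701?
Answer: 21316/8189 ≈ 2.6030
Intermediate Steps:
h(f) = 4*f² (h(f) = (2*f)*(2*f) = 4*f²)
h(-219)/73701 = (4*(-219)²)/73701 = (4*47961)*(1/73701) = 191844*(1/73701) = 21316/8189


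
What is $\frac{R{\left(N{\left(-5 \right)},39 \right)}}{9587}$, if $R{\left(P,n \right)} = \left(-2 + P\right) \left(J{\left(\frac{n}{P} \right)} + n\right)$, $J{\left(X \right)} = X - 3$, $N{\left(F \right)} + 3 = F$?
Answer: $- \frac{1245}{38348} \approx -0.032466$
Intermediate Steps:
$N{\left(F \right)} = -3 + F$
$J{\left(X \right)} = -3 + X$
$R{\left(P,n \right)} = \left(-2 + P\right) \left(-3 + n + \frac{n}{P}\right)$ ($R{\left(P,n \right)} = \left(-2 + P\right) \left(\left(-3 + \frac{n}{P}\right) + n\right) = \left(-2 + P\right) \left(-3 + n + \frac{n}{P}\right)$)
$\frac{R{\left(N{\left(-5 \right)},39 \right)}}{9587} = \frac{6 - 39 - 3 \left(-3 - 5\right) + \left(-3 - 5\right) 39 - \frac{78}{-3 - 5}}{9587} = \left(6 - 39 - -24 - 312 - \frac{78}{-8}\right) \frac{1}{9587} = \left(6 - 39 + 24 - 312 - 78 \left(- \frac{1}{8}\right)\right) \frac{1}{9587} = \left(6 - 39 + 24 - 312 + \frac{39}{4}\right) \frac{1}{9587} = \left(- \frac{1245}{4}\right) \frac{1}{9587} = - \frac{1245}{38348}$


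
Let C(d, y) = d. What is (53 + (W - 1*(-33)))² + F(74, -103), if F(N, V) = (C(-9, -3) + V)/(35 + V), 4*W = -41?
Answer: 1561201/272 ≈ 5739.7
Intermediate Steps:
W = -41/4 (W = (¼)*(-41) = -41/4 ≈ -10.250)
F(N, V) = (-9 + V)/(35 + V)
(53 + (W - 1*(-33)))² + F(74, -103) = (53 + (-41/4 - 1*(-33)))² + (-9 - 103)/(35 - 103) = (53 + (-41/4 + 33))² - 112/(-68) = (53 + 91/4)² - 1/68*(-112) = (303/4)² + 28/17 = 91809/16 + 28/17 = 1561201/272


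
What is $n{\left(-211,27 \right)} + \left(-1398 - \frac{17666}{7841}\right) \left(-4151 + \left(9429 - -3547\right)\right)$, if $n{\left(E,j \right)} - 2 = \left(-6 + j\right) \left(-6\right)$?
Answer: $- \frac{96894036084}{7841} \approx -1.2357 \cdot 10^{7}$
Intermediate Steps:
$n{\left(E,j \right)} = 38 - 6 j$ ($n{\left(E,j \right)} = 2 + \left(-6 + j\right) \left(-6\right) = 2 - \left(-36 + 6 j\right) = 38 - 6 j$)
$n{\left(-211,27 \right)} + \left(-1398 - \frac{17666}{7841}\right) \left(-4151 + \left(9429 - -3547\right)\right) = \left(38 - 162\right) + \left(-1398 - \frac{17666}{7841}\right) \left(-4151 + \left(9429 - -3547\right)\right) = \left(38 - 162\right) + \left(-1398 - \frac{17666}{7841}\right) \left(-4151 + \left(9429 + 3547\right)\right) = -124 + \left(-1398 - \frac{17666}{7841}\right) \left(-4151 + 12976\right) = -124 - \frac{96893063800}{7841} = - \frac{96894036084}{7841}$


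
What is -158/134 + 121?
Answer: 8028/67 ≈ 119.82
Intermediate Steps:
-158/134 + 121 = -158*1/134 + 121 = -79/67 + 121 = 8028/67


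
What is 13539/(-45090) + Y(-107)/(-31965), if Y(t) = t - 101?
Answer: -9408787/32028930 ≈ -0.29376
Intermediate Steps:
Y(t) = -101 + t
13539/(-45090) + Y(-107)/(-31965) = 13539/(-45090) + (-101 - 107)/(-31965) = 13539*(-1/45090) - 208*(-1/31965) = -4513/15030 + 208/31965 = -9408787/32028930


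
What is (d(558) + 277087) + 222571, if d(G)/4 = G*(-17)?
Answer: 461714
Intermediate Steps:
d(G) = -68*G (d(G) = 4*(G*(-17)) = 4*(-17*G) = -68*G)
(d(558) + 277087) + 222571 = (-68*558 + 277087) + 222571 = (-37944 + 277087) + 222571 = 239143 + 222571 = 461714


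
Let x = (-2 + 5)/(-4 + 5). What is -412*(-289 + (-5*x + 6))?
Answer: 122776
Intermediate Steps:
x = 3 (x = 3/1 = 3*1 = 3)
-412*(-289 + (-5*x + 6)) = -412*(-289 + (-5*3 + 6)) = -412*(-289 + (-15 + 6)) = -412*(-289 - 9) = -412*(-298) = 122776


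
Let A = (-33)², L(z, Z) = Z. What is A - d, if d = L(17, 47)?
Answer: 1042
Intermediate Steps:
d = 47
A = 1089
A - d = 1089 - 1*47 = 1089 - 47 = 1042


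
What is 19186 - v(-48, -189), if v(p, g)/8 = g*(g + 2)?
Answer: -263558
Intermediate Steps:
v(p, g) = 8*g*(2 + g) (v(p, g) = 8*(g*(g + 2)) = 8*(g*(2 + g)) = 8*g*(2 + g))
19186 - v(-48, -189) = 19186 - 8*(-189)*(2 - 189) = 19186 - 8*(-189)*(-187) = 19186 - 1*282744 = 19186 - 282744 = -263558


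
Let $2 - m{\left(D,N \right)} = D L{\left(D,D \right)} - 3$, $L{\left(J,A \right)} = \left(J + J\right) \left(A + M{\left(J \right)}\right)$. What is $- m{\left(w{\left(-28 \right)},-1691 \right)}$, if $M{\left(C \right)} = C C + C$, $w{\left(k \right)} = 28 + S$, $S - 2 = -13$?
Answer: $186689$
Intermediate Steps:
$S = -11$ ($S = 2 - 13 = -11$)
$w{\left(k \right)} = 17$ ($w{\left(k \right)} = 28 - 11 = 17$)
$M{\left(C \right)} = C + C^{2}$ ($M{\left(C \right)} = C^{2} + C = C + C^{2}$)
$L{\left(J,A \right)} = 2 J \left(A + J \left(1 + J\right)\right)$ ($L{\left(J,A \right)} = \left(J + J\right) \left(A + J \left(1 + J\right)\right) = 2 J \left(A + J \left(1 + J\right)\right)$)
$m{\left(D,N \right)} = 5 - 2 D^{2} \left(D + D \left(1 + D\right)\right)$ ($m{\left(D,N \right)} = 2 - \left(D 2 D \left(D + D \left(1 + D\right)\right) - 3\right) = 2 - \left(2 D^{2} \left(D + D \left(1 + D\right)\right) - 3\right) = 2 - \left(-3 + 2 D^{2} \left(D + D \left(1 + D\right)\right)\right) = 5 - 2 D^{2} \left(D + D \left(1 + D\right)\right)$)
$- m{\left(w{\left(-28 \right)},-1691 \right)} = - (5 - 2 \cdot 17^{3} \left(2 + 17\right)) = - (5 - 9826 \cdot 19) = - (5 - 186694) = \left(-1\right) \left(-186689\right) = 186689$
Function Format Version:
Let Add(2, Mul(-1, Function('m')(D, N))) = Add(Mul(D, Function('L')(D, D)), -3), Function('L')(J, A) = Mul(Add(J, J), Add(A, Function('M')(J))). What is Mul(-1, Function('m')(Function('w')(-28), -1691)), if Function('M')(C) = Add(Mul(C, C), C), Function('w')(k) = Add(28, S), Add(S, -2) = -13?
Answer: 186689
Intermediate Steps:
S = -11 (S = Add(2, -13) = -11)
Function('w')(k) = 17 (Function('w')(k) = Add(28, -11) = 17)
Function('M')(C) = Add(C, Pow(C, 2)) (Function('M')(C) = Add(Pow(C, 2), C) = Add(C, Pow(C, 2)))
Function('L')(J, A) = Mul(2, J, Add(A, Mul(J, Add(1, J)))) (Function('L')(J, A) = Mul(Add(J, J), Add(A, Mul(J, Add(1, J)))) = Mul(Mul(2, J), Add(A, Mul(J, Add(1, J)))) = Mul(2, J, Add(A, Mul(J, Add(1, J)))))
Function('m')(D, N) = Add(5, Mul(-2, Pow(D, 2), Add(D, Mul(D, Add(1, D))))) (Function('m')(D, N) = Add(2, Mul(-1, Add(Mul(D, Mul(2, D, Add(D, Mul(D, Add(1, D))))), -3))) = Add(2, Mul(-1, Add(Mul(2, Pow(D, 2), Add(D, Mul(D, Add(1, D)))), -3))) = Add(2, Mul(-1, Add(-3, Mul(2, Pow(D, 2), Add(D, Mul(D, Add(1, D))))))) = Add(2, Add(3, Mul(-2, Pow(D, 2), Add(D, Mul(D, Add(1, D)))))) = Add(5, Mul(-2, Pow(D, 2), Add(D, Mul(D, Add(1, D))))))
Mul(-1, Function('m')(Function('w')(-28), -1691)) = Mul(-1, Add(5, Mul(-2, Pow(17, 3), Add(2, 17)))) = Mul(-1, Add(5, Mul(-2, 4913, 19))) = Mul(-1, Add(5, -186694)) = Mul(-1, -186689) = 186689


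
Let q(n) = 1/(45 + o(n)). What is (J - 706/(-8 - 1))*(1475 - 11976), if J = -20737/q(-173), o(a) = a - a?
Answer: 88185077279/9 ≈ 9.7983e+9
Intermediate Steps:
o(a) = 0
q(n) = 1/45 (q(n) = 1/(45 + 0) = 1/45)
J = -933165 (J = -20737/1/45 = -20737*45 = -933165)
(J - 706/(-8 - 1))*(1475 - 11976) = (-933165 - 706/(-8 - 1))*(1475 - 11976) = (-933165 - 706/(-9))*(-10501) = (-933165 - ⅑*(-706))*(-10501) = (-933165 + 706/9)*(-10501) = -8397779/9*(-10501) = 88185077279/9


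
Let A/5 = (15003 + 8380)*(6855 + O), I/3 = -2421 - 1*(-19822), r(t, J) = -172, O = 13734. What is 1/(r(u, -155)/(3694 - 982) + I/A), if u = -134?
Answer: -544018823310/34490870857 ≈ -15.773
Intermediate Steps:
I = 52203 (I = 3*(-2421 - 1*(-19822)) = 3*(-2421 + 19822) = 3*17401 = 52203)
A = 2407162935 (A = 5*((15003 + 8380)*(6855 + 13734)) = 5*(23383*20589) = 5*481432587 = 2407162935)
1/(r(u, -155)/(3694 - 982) + I/A) = 1/(-172/(3694 - 982) + 52203/2407162935) = 1/(-172/2712 + 52203*(1/2407162935)) = 1/(-172*1/2712 + 17401/802387645) = 1/(-43/678 + 17401/802387645) = 1/(-34490870857/544018823310) = -544018823310/34490870857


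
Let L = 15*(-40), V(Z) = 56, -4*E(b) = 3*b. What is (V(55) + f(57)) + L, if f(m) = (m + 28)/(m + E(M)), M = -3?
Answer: -128588/237 ≈ -542.57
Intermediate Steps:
E(b) = -3*b/4
f(m) = (28 + m)/(9/4 + m) (f(m) = (m + 28)/(m - ¾*(-3)) = (28 + m)/(m + 9/4) = (28 + m)/(9/4 + m))
L = -600
(V(55) + f(57)) + L = (56 + 4*(28 + 57)/(9 + 4*57)) - 600 = (56 + 4*85/(9 + 228)) - 600 = (56 + 4*85/237) - 600 = (56 + 4*(1/237)*85) - 600 = (56 + 340/237) - 600 = 13612/237 - 600 = -128588/237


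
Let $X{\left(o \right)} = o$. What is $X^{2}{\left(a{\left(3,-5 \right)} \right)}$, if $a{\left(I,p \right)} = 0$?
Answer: $0$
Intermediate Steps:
$X^{2}{\left(a{\left(3,-5 \right)} \right)} = 0^{2} = 0$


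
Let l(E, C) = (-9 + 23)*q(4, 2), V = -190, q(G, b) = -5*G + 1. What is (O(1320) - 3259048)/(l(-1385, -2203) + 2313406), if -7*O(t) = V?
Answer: -11406573/8095990 ≈ -1.4089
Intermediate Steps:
q(G, b) = 1 - 5*G
O(t) = 190/7 (O(t) = -1/7*(-190) = 190/7)
l(E, C) = -266 (l(E, C) = (-9 + 23)*(1 - 5*4) = 14*(1 - 20) = 14*(-19) = -266)
(O(1320) - 3259048)/(l(-1385, -2203) + 2313406) = (190/7 - 3259048)/(-266 + 2313406) = -22813146/7/2313140 = -22813146/7*1/2313140 = -11406573/8095990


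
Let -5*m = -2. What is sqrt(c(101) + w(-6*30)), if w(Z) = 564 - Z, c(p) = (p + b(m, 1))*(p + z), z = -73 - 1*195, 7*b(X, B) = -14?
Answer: I*sqrt(15789) ≈ 125.65*I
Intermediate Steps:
m = 2/5 (m = -1/5*(-2) = 2/5 ≈ 0.40000)
b(X, B) = -2 (b(X, B) = (1/7)*(-14) = -2)
z = -268 (z = -73 - 195 = -268)
c(p) = (-268 + p)*(-2 + p) (c(p) = (p - 2)*(p - 268) = (-2 + p)*(-268 + p) = (-268 + p)*(-2 + p))
sqrt(c(101) + w(-6*30)) = sqrt((536 + 101**2 - 270*101) + (564 - (-6)*30)) = sqrt((536 + 10201 - 27270) + (564 - 1*(-180))) = sqrt(-16533 + (564 + 180)) = sqrt(-16533 + 744) = sqrt(-15789) = I*sqrt(15789)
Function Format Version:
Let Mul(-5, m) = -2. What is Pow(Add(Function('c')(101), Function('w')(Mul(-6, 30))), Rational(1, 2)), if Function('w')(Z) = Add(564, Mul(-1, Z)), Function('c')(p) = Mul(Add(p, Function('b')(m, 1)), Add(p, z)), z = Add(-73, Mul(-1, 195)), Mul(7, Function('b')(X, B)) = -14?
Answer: Mul(I, Pow(15789, Rational(1, 2))) ≈ Mul(125.65, I)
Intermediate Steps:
m = Rational(2, 5) (m = Mul(Rational(-1, 5), -2) = Rational(2, 5) ≈ 0.40000)
Function('b')(X, B) = -2 (Function('b')(X, B) = Mul(Rational(1, 7), -14) = -2)
z = -268 (z = Add(-73, -195) = -268)
Function('c')(p) = Mul(Add(-268, p), Add(-2, p)) (Function('c')(p) = Mul(Add(p, -2), Add(p, -268)) = Mul(Add(-2, p), Add(-268, p)) = Mul(Add(-268, p), Add(-2, p)))
Pow(Add(Function('c')(101), Function('w')(Mul(-6, 30))), Rational(1, 2)) = Pow(Add(Add(536, Pow(101, 2), Mul(-270, 101)), Add(564, Mul(-1, Mul(-6, 30)))), Rational(1, 2)) = Pow(Add(Add(536, 10201, -27270), Add(564, Mul(-1, -180))), Rational(1, 2)) = Pow(Add(-16533, Add(564, 180)), Rational(1, 2)) = Pow(Add(-16533, 744), Rational(1, 2)) = Pow(-15789, Rational(1, 2)) = Mul(I, Pow(15789, Rational(1, 2)))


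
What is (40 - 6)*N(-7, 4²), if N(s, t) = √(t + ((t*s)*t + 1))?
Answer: 170*I*√71 ≈ 1432.4*I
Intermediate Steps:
N(s, t) = √(1 + t + s*t²) (N(s, t) = √(t + ((s*t)*t + 1)) = √(t + (s*t² + 1)) = √(t + (1 + s*t²)) = √(1 + t + s*t²))
(40 - 6)*N(-7, 4²) = (40 - 6)*√(1 + 4² - 7*(4²)²) = 34*√(1 + 16 - 7*16²) = 34*√(1 + 16 - 7*256) = 34*√(1 + 16 - 1792) = 34*√(-1775) = 34*(5*I*√71) = 170*I*√71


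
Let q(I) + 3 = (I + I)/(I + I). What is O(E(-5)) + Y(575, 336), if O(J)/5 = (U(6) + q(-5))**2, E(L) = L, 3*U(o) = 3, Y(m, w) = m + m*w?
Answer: 193780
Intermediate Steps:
U(o) = 1 (U(o) = (1/3)*3 = 1)
q(I) = -2 (q(I) = -3 + (I + I)/(I + I) = -3 + (2*I)/((2*I)) = -3 + (2*I)*(1/(2*I)) = -3 + 1 = -2)
O(J) = 5 (O(J) = 5*(1 - 2)**2 = 5*(-1)**2 = 5*1 = 5)
O(E(-5)) + Y(575, 336) = 5 + 575*(1 + 336) = 5 + 575*337 = 5 + 193775 = 193780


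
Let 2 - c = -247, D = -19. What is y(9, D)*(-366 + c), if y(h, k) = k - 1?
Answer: 2340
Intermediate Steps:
y(h, k) = -1 + k
c = 249 (c = 2 - 1*(-247) = 2 + 247 = 249)
y(9, D)*(-366 + c) = (-1 - 19)*(-366 + 249) = -20*(-117) = 2340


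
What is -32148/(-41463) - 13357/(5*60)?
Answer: -60464099/1382100 ≈ -43.748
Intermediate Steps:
-32148/(-41463) - 13357/(5*60) = -32148*(-1/41463) - 13357/300 = 3572/4607 - 13357*1/300 = 3572/4607 - 13357/300 = -60464099/1382100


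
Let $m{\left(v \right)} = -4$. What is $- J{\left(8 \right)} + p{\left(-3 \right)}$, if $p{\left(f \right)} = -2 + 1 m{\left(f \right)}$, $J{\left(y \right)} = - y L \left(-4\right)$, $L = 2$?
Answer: $-70$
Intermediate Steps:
$J{\left(y \right)} = 8 y$ ($J{\left(y \right)} = - y 2 \left(-4\right) = - y \left(-8\right) = 8 y$)
$p{\left(f \right)} = -6$ ($p{\left(f \right)} = -2 + 1 \left(-4\right) = -2 - 4 = -6$)
$- J{\left(8 \right)} + p{\left(-3 \right)} = - 8 \cdot 8 - 6 = \left(-1\right) 64 - 6 = -64 - 6 = -70$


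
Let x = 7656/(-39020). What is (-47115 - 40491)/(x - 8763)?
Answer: 94955170/9498331 ≈ 9.9970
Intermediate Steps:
x = -1914/9755 (x = 7656*(-1/39020) = -1914/9755 ≈ -0.19621)
(-47115 - 40491)/(x - 8763) = (-47115 - 40491)/(-1914/9755 - 8763) = -87606/(-85484979/9755) = -87606*(-9755/85484979) = 94955170/9498331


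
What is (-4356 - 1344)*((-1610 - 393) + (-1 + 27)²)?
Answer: 7563900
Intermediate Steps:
(-4356 - 1344)*((-1610 - 393) + (-1 + 27)²) = -5700*(-2003 + 26²) = -5700*(-2003 + 676) = -5700*(-1327) = 7563900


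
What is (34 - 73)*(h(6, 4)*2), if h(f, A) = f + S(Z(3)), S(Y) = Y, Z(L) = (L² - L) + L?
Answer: -1170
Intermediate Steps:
Z(L) = L²
h(f, A) = 9 + f (h(f, A) = f + 3² = f + 9 = 9 + f)
(34 - 73)*(h(6, 4)*2) = (34 - 73)*((9 + 6)*2) = -585*2 = -39*30 = -1170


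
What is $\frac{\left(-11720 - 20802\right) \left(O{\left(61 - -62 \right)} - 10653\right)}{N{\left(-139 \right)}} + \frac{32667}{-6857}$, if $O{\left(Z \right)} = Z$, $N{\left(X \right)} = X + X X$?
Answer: $\frac{17011584777}{953123} \approx 17848.0$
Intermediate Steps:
$N{\left(X \right)} = X + X^{2}$
$\frac{\left(-11720 - 20802\right) \left(O{\left(61 - -62 \right)} - 10653\right)}{N{\left(-139 \right)}} + \frac{32667}{-6857} = \frac{\left(-11720 - 20802\right) \left(\left(61 - -62\right) - 10653\right)}{\left(-139\right) \left(1 - 139\right)} + \frac{32667}{-6857} = \frac{\left(-32522\right) \left(\left(61 + 62\right) - 10653\right)}{\left(-139\right) \left(-138\right)} + 32667 \left(- \frac{1}{6857}\right) = \frac{\left(-32522\right) \left(123 - 10653\right)}{19182} - \frac{32667}{6857} = \left(-32522\right) \left(-10530\right) \frac{1}{19182} - \frac{32667}{6857} = 342456660 \cdot \frac{1}{19182} - \frac{32667}{6857} = \frac{2481570}{139} - \frac{32667}{6857} = \frac{17011584777}{953123}$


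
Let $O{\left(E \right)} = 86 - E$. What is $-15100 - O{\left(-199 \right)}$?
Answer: $-15385$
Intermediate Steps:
$-15100 - O{\left(-199 \right)} = -15100 - \left(86 - -199\right) = -15100 - \left(86 + 199\right) = -15100 - 285 = -15385$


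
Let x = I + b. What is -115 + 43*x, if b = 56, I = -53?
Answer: 14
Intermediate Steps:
x = 3 (x = -53 + 56 = 3)
-115 + 43*x = -115 + 43*3 = -115 + 129 = 14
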